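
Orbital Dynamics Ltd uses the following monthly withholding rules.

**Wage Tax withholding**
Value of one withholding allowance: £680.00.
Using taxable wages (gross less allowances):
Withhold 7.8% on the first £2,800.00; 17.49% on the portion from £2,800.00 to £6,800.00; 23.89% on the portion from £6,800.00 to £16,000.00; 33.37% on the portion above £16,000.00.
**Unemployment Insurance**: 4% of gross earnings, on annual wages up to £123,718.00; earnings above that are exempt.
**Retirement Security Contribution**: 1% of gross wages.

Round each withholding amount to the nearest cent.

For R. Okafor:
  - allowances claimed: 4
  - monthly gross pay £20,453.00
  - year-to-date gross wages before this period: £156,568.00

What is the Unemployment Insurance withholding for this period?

£0.00

Unemployment Insurance: YTD £156,568.00 ≥ cap £123,718.00 → £0.00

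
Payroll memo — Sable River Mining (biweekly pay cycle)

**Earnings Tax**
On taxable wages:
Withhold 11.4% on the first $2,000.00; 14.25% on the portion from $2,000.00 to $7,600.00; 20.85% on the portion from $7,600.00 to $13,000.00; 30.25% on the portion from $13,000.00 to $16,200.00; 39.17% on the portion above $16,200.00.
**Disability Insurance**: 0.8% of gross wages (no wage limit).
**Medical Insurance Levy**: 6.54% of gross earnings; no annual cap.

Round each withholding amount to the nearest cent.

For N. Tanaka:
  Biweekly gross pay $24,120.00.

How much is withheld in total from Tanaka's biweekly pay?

Earnings Tax: taxable = $24,120.00
  $3,119.90 + 39.17% × ($24,120.00 − $16,200.00) = $3,119.90 + 39.17% × $7,920.00 = $6,222.16
Disability Insurance: 0.8% × $24,120.00 = $192.96
Medical Insurance Levy: 6.54% × $24,120.00 = $1,577.45
Total: $6,222.16 + $192.96 + $1,577.45 = $7,992.57

$7,992.57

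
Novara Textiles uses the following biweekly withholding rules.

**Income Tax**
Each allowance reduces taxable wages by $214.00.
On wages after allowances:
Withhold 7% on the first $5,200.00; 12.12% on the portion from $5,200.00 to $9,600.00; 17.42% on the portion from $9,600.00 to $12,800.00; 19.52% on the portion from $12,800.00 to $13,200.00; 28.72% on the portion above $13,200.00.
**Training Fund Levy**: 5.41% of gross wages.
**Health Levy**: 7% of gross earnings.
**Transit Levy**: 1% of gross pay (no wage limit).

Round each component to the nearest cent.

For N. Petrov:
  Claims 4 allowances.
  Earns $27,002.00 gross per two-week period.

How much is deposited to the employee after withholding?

$18,130.14

Income Tax: taxable = $27,002.00 − 4×$214.00 = $26,146.00
  $1,532.80 + 28.72% × ($26,146.00 − $13,200.00) = $1,532.80 + 28.72% × $12,946.00 = $5,250.89
Training Fund Levy: 5.41% × $27,002.00 = $1,460.81
Health Levy: 7% × $27,002.00 = $1,890.14
Transit Levy: 1% × $27,002.00 = $270.02
Total withheld: $5,250.89 + $1,460.81 + $1,890.14 + $270.02 = $8,871.86
Net pay: $27,002.00 − $8,871.86 = $18,130.14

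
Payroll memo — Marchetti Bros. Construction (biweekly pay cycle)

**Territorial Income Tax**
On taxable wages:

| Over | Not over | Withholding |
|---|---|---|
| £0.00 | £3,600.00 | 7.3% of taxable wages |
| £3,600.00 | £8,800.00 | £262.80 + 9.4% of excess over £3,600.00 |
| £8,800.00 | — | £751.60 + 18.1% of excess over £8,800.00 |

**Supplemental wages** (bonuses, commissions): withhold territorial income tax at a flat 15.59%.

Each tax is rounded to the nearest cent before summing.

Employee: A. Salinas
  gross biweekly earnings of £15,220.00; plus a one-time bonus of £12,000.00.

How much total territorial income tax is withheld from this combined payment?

Territorial Income Tax: taxable = £15,220.00
  £751.60 + 18.1% × (£15,220.00 − £8,800.00) = £751.60 + 18.1% × £6,420.00 = £1,913.62
Supplemental (15.59% flat on bonus): 15.59% × £12,000.00 = £1,870.80
Total territorial income tax: £1,913.62 + £1,870.80 = £3,784.42

£3,784.42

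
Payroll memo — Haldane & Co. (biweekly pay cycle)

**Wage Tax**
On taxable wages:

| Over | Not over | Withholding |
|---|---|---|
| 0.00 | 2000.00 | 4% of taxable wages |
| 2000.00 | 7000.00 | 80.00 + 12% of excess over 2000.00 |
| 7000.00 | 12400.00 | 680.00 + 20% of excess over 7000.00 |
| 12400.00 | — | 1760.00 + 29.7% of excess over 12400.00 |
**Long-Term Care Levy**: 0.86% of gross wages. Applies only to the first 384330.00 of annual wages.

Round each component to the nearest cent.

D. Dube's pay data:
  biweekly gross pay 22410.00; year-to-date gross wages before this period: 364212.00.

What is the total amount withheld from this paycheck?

Wage Tax: taxable = 22410.00
  1760.00 + 29.7% × (22410.00 − 12400.00) = 1760.00 + 29.7% × 10010.00 = 4732.97
Long-Term Care Levy: cap 384330.00 − YTD 364212.00 = 20118.00 subject; 0.86% × 20118.00 = 173.01
Total: 4732.97 + 173.01 = 4905.98

4905.98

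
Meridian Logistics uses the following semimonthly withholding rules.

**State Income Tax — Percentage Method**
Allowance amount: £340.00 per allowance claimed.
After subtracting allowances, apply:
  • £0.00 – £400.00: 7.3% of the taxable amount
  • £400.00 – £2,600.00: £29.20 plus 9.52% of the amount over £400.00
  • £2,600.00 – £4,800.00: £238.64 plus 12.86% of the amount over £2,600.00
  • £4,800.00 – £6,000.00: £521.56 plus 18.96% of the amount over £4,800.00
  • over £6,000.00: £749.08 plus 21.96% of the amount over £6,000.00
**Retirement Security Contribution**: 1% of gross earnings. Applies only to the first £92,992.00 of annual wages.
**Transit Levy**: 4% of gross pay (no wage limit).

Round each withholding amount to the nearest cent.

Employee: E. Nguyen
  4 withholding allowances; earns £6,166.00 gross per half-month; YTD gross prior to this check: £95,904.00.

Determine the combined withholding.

£769.34

State Income Tax: taxable = £6,166.00 − 4×£340.00 = £4,806.00
  £521.56 + 18.96% × (£4,806.00 − £4,800.00) = £521.56 + 18.96% × £6.00 = £522.70
Retirement Security Contribution: YTD £95,904.00 ≥ cap £92,992.00 → £0.00
Transit Levy: 4% × £6,166.00 = £246.64
Total: £522.70 + £0.00 + £246.64 = £769.34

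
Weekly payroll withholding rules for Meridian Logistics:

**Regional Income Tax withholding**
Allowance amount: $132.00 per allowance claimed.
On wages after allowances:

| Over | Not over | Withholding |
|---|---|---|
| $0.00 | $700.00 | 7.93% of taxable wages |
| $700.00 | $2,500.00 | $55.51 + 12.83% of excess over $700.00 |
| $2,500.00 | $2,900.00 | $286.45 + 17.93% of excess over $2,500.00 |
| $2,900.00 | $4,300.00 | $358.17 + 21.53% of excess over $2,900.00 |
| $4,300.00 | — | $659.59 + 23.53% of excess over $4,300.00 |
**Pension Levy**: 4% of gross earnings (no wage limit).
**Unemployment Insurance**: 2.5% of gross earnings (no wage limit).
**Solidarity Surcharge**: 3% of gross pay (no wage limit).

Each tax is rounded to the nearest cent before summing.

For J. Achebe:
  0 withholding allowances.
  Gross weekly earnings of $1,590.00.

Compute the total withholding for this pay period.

$320.75

Regional Income Tax: taxable = $1,590.00
  $55.51 + 12.83% × ($1,590.00 − $700.00) = $55.51 + 12.83% × $890.00 = $169.70
Pension Levy: 4% × $1,590.00 = $63.60
Unemployment Insurance: 2.5% × $1,590.00 = $39.75
Solidarity Surcharge: 3% × $1,590.00 = $47.70
Total: $169.70 + $63.60 + $39.75 + $47.70 = $320.75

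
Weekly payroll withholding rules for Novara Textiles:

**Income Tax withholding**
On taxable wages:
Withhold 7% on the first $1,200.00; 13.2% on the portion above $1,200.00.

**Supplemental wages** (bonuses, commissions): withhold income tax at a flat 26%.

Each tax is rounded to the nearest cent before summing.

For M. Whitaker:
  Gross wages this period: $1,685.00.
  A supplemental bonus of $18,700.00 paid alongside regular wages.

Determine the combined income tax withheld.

$5,010.02

Income Tax: taxable = $1,685.00
  $84.00 + 13.2% × ($1,685.00 − $1,200.00) = $84.00 + 13.2% × $485.00 = $148.02
Supplemental (26% flat on bonus): 26% × $18,700.00 = $4,862.00
Total income tax: $148.02 + $4,862.00 = $5,010.02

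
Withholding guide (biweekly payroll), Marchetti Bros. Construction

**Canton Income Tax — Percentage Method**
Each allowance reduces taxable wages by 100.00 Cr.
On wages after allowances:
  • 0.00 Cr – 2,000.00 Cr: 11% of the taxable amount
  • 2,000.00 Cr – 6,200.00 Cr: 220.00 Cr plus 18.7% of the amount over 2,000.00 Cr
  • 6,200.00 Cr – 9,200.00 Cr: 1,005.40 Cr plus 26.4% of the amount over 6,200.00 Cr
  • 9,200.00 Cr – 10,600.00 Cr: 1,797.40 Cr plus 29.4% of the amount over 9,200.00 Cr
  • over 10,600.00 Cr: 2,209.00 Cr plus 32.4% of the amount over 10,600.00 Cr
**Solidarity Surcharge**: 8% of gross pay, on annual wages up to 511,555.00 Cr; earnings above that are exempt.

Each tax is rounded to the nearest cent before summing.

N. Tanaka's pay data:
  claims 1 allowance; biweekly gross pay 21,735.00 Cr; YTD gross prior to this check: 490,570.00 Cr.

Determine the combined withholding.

Canton Income Tax: taxable = 21,735.00 Cr − 1×100.00 Cr = 21,635.00 Cr
  2,209.00 Cr + 32.4% × (21,635.00 Cr − 10,600.00 Cr) = 2,209.00 Cr + 32.4% × 11,035.00 Cr = 5,784.34 Cr
Solidarity Surcharge: cap 511,555.00 Cr − YTD 490,570.00 Cr = 20,985.00 Cr subject; 8% × 20,985.00 Cr = 1,678.80 Cr
Total: 5,784.34 Cr + 1,678.80 Cr = 7,463.14 Cr

7,463.14 Cr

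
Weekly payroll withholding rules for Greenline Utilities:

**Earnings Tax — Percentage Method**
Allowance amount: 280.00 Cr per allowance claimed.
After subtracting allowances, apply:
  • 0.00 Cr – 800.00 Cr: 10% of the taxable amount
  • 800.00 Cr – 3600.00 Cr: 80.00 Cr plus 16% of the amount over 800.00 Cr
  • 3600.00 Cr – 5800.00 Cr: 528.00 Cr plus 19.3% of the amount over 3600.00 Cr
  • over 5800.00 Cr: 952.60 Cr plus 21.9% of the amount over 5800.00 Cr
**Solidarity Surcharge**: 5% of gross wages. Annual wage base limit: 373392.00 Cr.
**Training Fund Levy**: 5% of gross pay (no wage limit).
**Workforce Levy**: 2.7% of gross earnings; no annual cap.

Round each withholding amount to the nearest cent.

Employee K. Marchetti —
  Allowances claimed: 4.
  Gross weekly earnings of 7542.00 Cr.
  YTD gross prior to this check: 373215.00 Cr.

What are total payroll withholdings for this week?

Earnings Tax: taxable = 7542.00 Cr − 4×280.00 Cr = 6422.00 Cr
  952.60 Cr + 21.9% × (6422.00 Cr − 5800.00 Cr) = 952.60 Cr + 21.9% × 622.00 Cr = 1088.82 Cr
Solidarity Surcharge: cap 373392.00 Cr − YTD 373215.00 Cr = 177.00 Cr subject; 5% × 177.00 Cr = 8.85 Cr
Training Fund Levy: 5% × 7542.00 Cr = 377.10 Cr
Workforce Levy: 2.7% × 7542.00 Cr = 203.63 Cr
Total: 1088.82 Cr + 8.85 Cr + 377.10 Cr + 203.63 Cr = 1678.40 Cr

1678.40 Cr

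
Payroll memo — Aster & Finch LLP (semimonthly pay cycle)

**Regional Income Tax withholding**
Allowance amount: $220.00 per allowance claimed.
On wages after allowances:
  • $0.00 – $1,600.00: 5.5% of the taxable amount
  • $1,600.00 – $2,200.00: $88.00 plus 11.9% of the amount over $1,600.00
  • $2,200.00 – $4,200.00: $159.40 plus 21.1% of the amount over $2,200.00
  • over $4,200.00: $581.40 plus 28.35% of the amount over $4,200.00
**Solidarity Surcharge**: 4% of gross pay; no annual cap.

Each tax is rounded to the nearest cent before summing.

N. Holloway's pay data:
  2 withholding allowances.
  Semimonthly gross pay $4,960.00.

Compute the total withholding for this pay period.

$870.52

Regional Income Tax: taxable = $4,960.00 − 2×$220.00 = $4,520.00
  $581.40 + 28.35% × ($4,520.00 − $4,200.00) = $581.40 + 28.35% × $320.00 = $672.12
Solidarity Surcharge: 4% × $4,960.00 = $198.40
Total: $672.12 + $198.40 = $870.52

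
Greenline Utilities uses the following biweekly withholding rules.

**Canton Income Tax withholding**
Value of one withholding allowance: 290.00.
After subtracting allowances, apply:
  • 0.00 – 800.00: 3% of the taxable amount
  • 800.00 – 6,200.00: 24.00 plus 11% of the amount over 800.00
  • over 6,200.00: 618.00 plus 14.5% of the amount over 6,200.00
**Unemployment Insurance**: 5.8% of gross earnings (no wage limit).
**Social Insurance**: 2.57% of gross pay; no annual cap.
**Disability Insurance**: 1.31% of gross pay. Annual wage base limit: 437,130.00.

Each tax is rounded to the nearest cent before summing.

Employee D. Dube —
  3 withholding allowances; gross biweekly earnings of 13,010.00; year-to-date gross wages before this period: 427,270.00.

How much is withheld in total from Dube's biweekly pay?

2,697.41

Canton Income Tax: taxable = 13,010.00 − 3×290.00 = 12,140.00
  618.00 + 14.5% × (12,140.00 − 6,200.00) = 618.00 + 14.5% × 5,940.00 = 1,479.30
Unemployment Insurance: 5.8% × 13,010.00 = 754.58
Social Insurance: 2.57% × 13,010.00 = 334.36
Disability Insurance: cap 437,130.00 − YTD 427,270.00 = 9,860.00 subject; 1.31% × 9,860.00 = 129.17
Total: 1,479.30 + 754.58 + 334.36 + 129.17 = 2,697.41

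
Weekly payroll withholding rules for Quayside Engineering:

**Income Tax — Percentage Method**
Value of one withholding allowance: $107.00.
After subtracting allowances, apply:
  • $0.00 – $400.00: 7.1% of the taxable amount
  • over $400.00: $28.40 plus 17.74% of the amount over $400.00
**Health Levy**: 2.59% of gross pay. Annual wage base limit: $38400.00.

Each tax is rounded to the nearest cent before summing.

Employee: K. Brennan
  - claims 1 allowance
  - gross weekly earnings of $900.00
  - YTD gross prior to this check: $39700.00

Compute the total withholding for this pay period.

$98.12

Income Tax: taxable = $900.00 − 1×$107.00 = $793.00
  $28.40 + 17.74% × ($793.00 − $400.00) = $28.40 + 17.74% × $393.00 = $98.12
Health Levy: YTD $39700.00 ≥ cap $38400.00 → $0.00
Total: $98.12 + $0.00 = $98.12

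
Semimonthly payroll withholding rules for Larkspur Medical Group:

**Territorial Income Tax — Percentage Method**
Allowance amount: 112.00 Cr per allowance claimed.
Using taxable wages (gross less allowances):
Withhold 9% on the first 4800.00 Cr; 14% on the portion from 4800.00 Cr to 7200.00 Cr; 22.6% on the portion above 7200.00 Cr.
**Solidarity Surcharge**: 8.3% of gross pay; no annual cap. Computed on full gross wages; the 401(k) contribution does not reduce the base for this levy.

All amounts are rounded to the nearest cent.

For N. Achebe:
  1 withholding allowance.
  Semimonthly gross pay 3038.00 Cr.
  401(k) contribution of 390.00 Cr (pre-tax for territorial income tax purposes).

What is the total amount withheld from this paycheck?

480.39 Cr

Territorial Income Tax: taxable = 3038.00 Cr − 390.00 Cr − 1×112.00 Cr = 2536.00 Cr
  9% × 2536.00 Cr = 228.24 Cr
Solidarity Surcharge: 8.3% × 3038.00 Cr = 252.15 Cr
Total: 228.24 Cr + 252.15 Cr = 480.39 Cr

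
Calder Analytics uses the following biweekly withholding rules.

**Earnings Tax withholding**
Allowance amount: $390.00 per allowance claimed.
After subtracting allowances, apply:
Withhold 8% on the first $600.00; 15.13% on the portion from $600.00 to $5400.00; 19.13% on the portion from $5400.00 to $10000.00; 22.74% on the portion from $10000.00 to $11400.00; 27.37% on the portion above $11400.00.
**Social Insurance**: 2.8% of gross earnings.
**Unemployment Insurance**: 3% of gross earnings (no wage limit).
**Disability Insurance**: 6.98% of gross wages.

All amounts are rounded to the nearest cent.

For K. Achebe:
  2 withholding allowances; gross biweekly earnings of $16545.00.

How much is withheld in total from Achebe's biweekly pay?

$5281.73

Earnings Tax: taxable = $16545.00 − 2×$390.00 = $15765.00
  $1972.58 + 27.37% × ($15765.00 − $11400.00) = $1972.58 + 27.37% × $4365.00 = $3167.28
Social Insurance: 2.8% × $16545.00 = $463.26
Unemployment Insurance: 3% × $16545.00 = $496.35
Disability Insurance: 6.98% × $16545.00 = $1154.84
Total: $3167.28 + $463.26 + $496.35 + $1154.84 = $5281.73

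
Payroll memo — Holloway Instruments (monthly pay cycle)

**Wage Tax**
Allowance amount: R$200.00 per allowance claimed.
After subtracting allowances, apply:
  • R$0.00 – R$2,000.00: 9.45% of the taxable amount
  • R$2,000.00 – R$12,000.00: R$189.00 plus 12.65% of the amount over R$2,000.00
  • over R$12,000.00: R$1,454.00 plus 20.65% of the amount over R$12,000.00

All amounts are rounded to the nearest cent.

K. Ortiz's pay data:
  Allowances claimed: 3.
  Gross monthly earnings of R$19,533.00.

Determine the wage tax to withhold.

Wage Tax: taxable = R$19,533.00 − 3×R$200.00 = R$18,933.00
  R$1,454.00 + 20.65% × (R$18,933.00 − R$12,000.00) = R$1,454.00 + 20.65% × R$6,933.00 = R$2,885.66

R$2,885.66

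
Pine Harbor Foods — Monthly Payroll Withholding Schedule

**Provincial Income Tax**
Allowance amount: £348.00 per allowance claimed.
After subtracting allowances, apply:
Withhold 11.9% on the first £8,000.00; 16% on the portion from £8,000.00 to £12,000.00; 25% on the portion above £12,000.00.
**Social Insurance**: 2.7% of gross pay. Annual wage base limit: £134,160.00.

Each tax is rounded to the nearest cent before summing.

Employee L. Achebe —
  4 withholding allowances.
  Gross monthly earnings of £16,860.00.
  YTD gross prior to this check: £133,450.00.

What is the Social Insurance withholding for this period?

Social Insurance: cap £134,160.00 − YTD £133,450.00 = £710.00 subject; 2.7% × £710.00 = £19.17

£19.17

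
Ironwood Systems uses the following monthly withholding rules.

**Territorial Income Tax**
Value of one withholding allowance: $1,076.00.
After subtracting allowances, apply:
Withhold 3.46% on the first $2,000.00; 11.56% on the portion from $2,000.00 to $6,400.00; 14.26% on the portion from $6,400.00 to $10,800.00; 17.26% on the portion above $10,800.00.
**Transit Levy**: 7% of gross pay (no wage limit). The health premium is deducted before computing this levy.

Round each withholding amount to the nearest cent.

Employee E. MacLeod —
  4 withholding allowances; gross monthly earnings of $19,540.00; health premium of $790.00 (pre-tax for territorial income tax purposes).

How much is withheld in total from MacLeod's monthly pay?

Territorial Income Tax: taxable = $19,540.00 − $790.00 − 4×$1,076.00 = $14,446.00
  $1,205.28 + 17.26% × ($14,446.00 − $10,800.00) = $1,205.28 + 17.26% × $3,646.00 = $1,834.58
Transit Levy: 7% × $18,750.00 = $1,312.50
Total: $1,834.58 + $1,312.50 = $3,147.08

$3,147.08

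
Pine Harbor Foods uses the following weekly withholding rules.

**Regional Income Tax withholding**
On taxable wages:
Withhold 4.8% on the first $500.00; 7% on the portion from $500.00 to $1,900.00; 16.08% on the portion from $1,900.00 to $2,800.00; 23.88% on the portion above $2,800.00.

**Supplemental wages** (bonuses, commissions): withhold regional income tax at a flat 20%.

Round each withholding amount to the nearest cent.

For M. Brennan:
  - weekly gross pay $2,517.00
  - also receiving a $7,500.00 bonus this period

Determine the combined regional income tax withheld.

$1,721.21

Regional Income Tax: taxable = $2,517.00
  $122.00 + 16.08% × ($2,517.00 − $1,900.00) = $122.00 + 16.08% × $617.00 = $221.21
Supplemental (20% flat on bonus): 20% × $7,500.00 = $1,500.00
Total regional income tax: $221.21 + $1,500.00 = $1,721.21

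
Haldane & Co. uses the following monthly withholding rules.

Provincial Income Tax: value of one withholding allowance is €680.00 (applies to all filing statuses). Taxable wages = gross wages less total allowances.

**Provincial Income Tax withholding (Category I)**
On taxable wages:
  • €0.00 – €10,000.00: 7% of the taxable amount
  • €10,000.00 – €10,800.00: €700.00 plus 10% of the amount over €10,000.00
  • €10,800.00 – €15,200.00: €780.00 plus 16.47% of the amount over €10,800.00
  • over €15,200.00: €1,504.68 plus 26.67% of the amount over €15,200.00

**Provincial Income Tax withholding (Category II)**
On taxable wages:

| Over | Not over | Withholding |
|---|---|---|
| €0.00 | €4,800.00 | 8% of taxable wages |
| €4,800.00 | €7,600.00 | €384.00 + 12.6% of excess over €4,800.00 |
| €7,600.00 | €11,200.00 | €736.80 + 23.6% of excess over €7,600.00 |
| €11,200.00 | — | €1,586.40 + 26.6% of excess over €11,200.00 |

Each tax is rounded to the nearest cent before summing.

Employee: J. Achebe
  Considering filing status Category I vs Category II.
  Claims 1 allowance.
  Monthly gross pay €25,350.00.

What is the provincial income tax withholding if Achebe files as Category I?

Provincial Income Tax (Category I): taxable = €25,350.00 − 1×€680.00 = €24,670.00
  €1,504.68 + 26.67% × (€24,670.00 − €15,200.00) = €1,504.68 + 26.67% × €9,470.00 = €4,030.33

€4,030.33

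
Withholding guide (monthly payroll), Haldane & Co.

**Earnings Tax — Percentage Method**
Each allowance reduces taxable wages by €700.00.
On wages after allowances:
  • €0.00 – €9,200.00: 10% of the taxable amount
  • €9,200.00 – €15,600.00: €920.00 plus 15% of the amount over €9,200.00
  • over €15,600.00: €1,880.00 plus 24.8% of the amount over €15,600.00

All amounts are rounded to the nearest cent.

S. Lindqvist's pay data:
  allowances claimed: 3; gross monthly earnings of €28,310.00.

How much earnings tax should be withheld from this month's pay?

Earnings Tax: taxable = €28,310.00 − 3×€700.00 = €26,210.00
  €1,880.00 + 24.8% × (€26,210.00 − €15,600.00) = €1,880.00 + 24.8% × €10,610.00 = €4,511.28

€4,511.28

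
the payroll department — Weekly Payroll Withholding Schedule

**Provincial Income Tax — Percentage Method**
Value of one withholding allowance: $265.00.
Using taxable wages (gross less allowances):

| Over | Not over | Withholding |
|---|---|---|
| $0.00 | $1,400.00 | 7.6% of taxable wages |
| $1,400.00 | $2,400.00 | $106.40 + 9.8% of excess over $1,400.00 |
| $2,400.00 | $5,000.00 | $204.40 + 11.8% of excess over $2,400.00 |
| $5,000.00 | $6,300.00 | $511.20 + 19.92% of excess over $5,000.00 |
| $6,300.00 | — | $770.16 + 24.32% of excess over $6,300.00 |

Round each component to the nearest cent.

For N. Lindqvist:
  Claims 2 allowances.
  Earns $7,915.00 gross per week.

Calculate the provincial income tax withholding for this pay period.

$1,034.03

Provincial Income Tax: taxable = $7,915.00 − 2×$265.00 = $7,385.00
  $770.16 + 24.32% × ($7,385.00 − $6,300.00) = $770.16 + 24.32% × $1,085.00 = $1,034.03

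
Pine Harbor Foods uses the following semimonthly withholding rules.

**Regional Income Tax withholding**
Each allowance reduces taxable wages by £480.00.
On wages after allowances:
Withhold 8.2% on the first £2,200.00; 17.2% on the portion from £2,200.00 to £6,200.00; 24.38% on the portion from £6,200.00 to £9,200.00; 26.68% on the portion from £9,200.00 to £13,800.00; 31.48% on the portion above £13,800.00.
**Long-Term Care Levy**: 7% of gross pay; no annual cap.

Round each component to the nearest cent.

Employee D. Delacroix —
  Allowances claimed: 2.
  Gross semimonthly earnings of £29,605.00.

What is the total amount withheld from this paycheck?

Regional Income Tax: taxable = £29,605.00 − 2×£480.00 = £28,645.00
  £2,827.08 + 31.48% × (£28,645.00 − £13,800.00) = £2,827.08 + 31.48% × £14,845.00 = £7,500.29
Long-Term Care Levy: 7% × £29,605.00 = £2,072.35
Total: £7,500.29 + £2,072.35 = £9,572.64

£9,572.64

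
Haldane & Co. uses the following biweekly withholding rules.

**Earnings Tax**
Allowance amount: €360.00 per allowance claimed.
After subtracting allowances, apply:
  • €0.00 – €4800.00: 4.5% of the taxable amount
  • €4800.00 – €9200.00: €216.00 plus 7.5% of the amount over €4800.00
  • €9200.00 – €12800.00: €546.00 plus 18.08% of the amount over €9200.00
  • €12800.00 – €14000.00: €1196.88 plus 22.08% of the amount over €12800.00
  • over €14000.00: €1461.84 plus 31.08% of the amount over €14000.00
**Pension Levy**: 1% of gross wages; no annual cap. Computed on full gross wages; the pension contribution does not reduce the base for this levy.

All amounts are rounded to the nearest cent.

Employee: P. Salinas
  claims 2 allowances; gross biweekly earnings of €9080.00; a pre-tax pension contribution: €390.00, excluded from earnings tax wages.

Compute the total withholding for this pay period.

€544.55

Earnings Tax: taxable = €9080.00 − €390.00 − 2×€360.00 = €7970.00
  €216.00 + 7.5% × (€7970.00 − €4800.00) = €216.00 + 7.5% × €3170.00 = €453.75
Pension Levy: 1% × €9080.00 = €90.80
Total: €453.75 + €90.80 = €544.55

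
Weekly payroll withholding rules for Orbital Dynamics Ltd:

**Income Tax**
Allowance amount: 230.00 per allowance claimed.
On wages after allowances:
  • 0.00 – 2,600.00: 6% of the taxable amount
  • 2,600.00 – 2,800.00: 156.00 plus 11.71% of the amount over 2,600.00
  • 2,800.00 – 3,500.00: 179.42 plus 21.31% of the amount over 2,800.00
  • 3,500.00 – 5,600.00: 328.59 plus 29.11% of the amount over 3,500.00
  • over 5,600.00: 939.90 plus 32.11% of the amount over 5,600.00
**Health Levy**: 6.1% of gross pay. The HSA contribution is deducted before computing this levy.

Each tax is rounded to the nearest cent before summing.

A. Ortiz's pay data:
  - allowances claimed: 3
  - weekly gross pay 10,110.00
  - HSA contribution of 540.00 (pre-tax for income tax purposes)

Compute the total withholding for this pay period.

2,576.88

Income Tax: taxable = 10,110.00 − 540.00 − 3×230.00 = 8,880.00
  939.90 + 32.11% × (8,880.00 − 5,600.00) = 939.90 + 32.11% × 3,280.00 = 1,993.11
Health Levy: 6.1% × 9,570.00 = 583.77
Total: 1,993.11 + 583.77 = 2,576.88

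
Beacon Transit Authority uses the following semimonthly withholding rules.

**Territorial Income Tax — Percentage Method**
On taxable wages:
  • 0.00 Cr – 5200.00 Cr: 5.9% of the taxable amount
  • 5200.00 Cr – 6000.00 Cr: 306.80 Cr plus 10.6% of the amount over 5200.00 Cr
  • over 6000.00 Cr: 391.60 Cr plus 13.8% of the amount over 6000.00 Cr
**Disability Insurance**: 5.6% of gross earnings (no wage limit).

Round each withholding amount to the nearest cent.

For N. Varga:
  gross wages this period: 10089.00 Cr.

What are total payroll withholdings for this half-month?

Territorial Income Tax: taxable = 10089.00 Cr
  391.60 Cr + 13.8% × (10089.00 Cr − 6000.00 Cr) = 391.60 Cr + 13.8% × 4089.00 Cr = 955.88 Cr
Disability Insurance: 5.6% × 10089.00 Cr = 564.98 Cr
Total: 955.88 Cr + 564.98 Cr = 1520.86 Cr

1520.86 Cr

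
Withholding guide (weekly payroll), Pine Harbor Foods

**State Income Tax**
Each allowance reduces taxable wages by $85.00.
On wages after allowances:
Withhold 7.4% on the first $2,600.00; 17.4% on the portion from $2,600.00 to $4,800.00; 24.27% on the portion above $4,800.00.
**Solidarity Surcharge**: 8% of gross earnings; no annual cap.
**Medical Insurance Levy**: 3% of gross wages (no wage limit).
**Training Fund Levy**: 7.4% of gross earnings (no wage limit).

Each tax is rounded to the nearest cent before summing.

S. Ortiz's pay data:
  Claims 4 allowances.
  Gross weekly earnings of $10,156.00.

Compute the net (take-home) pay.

$6,494.72

State Income Tax: taxable = $10,156.00 − 4×$85.00 = $9,816.00
  $575.20 + 24.27% × ($9,816.00 − $4,800.00) = $575.20 + 24.27% × $5,016.00 = $1,792.58
Solidarity Surcharge: 8% × $10,156.00 = $812.48
Medical Insurance Levy: 3% × $10,156.00 = $304.68
Training Fund Levy: 7.4% × $10,156.00 = $751.54
Total withheld: $1,792.58 + $812.48 + $304.68 + $751.54 = $3,661.28
Net pay: $10,156.00 − $3,661.28 = $6,494.72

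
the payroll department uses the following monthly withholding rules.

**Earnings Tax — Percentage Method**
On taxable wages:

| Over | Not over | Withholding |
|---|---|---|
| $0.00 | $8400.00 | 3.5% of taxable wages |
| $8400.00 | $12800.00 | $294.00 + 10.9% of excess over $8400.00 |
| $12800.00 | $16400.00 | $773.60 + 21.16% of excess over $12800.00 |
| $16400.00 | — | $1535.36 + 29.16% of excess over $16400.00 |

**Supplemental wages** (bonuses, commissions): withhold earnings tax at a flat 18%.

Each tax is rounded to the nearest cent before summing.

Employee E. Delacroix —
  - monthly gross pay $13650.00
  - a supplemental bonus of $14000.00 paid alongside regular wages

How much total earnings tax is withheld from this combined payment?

Earnings Tax: taxable = $13650.00
  $773.60 + 21.16% × ($13650.00 − $12800.00) = $773.60 + 21.16% × $850.00 = $953.46
Supplemental (18% flat on bonus): 18% × $14000.00 = $2520.00
Total earnings tax: $953.46 + $2520.00 = $3473.46

$3473.46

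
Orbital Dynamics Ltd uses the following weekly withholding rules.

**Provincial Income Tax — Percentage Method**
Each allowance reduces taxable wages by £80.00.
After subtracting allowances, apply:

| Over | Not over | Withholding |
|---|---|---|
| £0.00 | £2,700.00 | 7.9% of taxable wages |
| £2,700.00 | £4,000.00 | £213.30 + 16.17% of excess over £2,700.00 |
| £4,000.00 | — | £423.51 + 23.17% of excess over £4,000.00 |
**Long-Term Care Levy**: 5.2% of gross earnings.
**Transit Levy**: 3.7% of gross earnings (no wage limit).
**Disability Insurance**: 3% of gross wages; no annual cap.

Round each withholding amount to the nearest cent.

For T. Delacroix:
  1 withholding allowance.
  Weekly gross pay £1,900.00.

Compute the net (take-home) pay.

£1,530.12

Provincial Income Tax: taxable = £1,900.00 − 1×£80.00 = £1,820.00
  7.9% × £1,820.00 = £143.78
Long-Term Care Levy: 5.2% × £1,900.00 = £98.80
Transit Levy: 3.7% × £1,900.00 = £70.30
Disability Insurance: 3% × £1,900.00 = £57.00
Total withheld: £143.78 + £98.80 + £70.30 + £57.00 = £369.88
Net pay: £1,900.00 − £369.88 = £1,530.12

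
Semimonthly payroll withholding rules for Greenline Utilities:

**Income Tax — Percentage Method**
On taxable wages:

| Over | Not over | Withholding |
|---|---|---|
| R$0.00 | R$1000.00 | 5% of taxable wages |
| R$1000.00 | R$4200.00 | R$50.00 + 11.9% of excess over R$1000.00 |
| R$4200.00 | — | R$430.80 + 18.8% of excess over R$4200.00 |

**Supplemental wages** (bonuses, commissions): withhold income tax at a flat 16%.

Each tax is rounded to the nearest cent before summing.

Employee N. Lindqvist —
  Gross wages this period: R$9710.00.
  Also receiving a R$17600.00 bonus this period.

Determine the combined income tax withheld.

Income Tax: taxable = R$9710.00
  R$430.80 + 18.8% × (R$9710.00 − R$4200.00) = R$430.80 + 18.8% × R$5510.00 = R$1466.68
Supplemental (16% flat on bonus): 16% × R$17600.00 = R$2816.00
Total income tax: R$1466.68 + R$2816.00 = R$4282.68

R$4282.68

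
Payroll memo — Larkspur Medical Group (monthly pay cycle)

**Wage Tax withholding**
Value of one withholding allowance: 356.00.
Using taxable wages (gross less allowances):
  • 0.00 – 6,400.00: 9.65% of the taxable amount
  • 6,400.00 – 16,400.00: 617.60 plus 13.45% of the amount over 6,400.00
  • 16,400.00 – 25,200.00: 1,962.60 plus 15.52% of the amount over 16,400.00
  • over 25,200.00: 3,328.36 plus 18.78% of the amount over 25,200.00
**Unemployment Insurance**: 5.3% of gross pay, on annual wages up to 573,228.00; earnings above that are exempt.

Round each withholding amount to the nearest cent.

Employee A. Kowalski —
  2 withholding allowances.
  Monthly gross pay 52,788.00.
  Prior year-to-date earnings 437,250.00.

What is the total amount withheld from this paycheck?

11,173.43

Wage Tax: taxable = 52,788.00 − 2×356.00 = 52,076.00
  3,328.36 + 18.78% × (52,076.00 − 25,200.00) = 3,328.36 + 18.78% × 26,876.00 = 8,375.67
Unemployment Insurance: 5.3% × 52,788.00 = 2,797.76
Total: 8,375.67 + 2,797.76 = 11,173.43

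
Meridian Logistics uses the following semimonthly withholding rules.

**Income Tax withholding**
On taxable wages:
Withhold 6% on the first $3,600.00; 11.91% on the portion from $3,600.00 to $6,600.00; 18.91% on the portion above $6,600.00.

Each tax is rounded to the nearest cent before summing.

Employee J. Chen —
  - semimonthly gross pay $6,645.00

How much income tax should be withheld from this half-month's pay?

Income Tax: taxable = $6,645.00
  $573.30 + 18.91% × ($6,645.00 − $6,600.00) = $573.30 + 18.91% × $45.00 = $581.81

$581.81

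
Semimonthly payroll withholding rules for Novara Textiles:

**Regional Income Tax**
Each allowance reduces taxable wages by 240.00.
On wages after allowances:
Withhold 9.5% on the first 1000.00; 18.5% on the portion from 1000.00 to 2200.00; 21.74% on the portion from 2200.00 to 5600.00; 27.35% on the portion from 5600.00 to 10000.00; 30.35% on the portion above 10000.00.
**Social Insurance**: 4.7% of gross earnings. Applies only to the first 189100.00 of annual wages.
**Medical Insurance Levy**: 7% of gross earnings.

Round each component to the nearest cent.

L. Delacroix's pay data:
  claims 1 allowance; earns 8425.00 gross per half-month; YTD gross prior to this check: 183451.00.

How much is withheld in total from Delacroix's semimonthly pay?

Regional Income Tax: taxable = 8425.00 − 1×240.00 = 8185.00
  1056.16 + 27.35% × (8185.00 − 5600.00) = 1056.16 + 27.35% × 2585.00 = 1763.16
Social Insurance: cap 189100.00 − YTD 183451.00 = 5649.00 subject; 4.7% × 5649.00 = 265.50
Medical Insurance Levy: 7% × 8425.00 = 589.75
Total: 1763.16 + 265.50 + 589.75 = 2618.41

2618.41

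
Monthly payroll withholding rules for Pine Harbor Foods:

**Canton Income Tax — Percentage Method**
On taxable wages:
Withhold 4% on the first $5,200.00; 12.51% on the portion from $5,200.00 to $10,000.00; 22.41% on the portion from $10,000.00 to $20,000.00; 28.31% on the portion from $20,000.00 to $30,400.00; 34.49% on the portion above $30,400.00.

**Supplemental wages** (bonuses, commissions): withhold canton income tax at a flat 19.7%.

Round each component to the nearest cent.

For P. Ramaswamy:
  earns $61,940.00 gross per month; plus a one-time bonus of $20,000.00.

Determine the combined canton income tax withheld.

$20,811.87

Canton Income Tax: taxable = $61,940.00
  $5,993.72 + 34.49% × ($61,940.00 − $30,400.00) = $5,993.72 + 34.49% × $31,540.00 = $16,871.87
Supplemental (19.7% flat on bonus): 19.7% × $20,000.00 = $3,940.00
Total canton income tax: $16,871.87 + $3,940.00 = $20,811.87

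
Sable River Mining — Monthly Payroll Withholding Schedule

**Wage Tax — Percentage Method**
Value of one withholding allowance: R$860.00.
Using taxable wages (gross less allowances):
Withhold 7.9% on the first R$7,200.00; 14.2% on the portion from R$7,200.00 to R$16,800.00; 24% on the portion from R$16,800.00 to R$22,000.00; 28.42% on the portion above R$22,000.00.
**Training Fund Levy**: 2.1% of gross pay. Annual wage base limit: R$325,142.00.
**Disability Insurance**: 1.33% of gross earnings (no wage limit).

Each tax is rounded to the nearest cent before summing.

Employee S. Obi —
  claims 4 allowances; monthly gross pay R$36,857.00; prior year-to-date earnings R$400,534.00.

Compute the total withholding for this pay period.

R$6,914.91

Wage Tax: taxable = R$36,857.00 − 4×R$860.00 = R$33,417.00
  R$3,180.00 + 28.42% × (R$33,417.00 − R$22,000.00) = R$3,180.00 + 28.42% × R$11,417.00 = R$6,424.71
Training Fund Levy: YTD R$400,534.00 ≥ cap R$325,142.00 → R$0.00
Disability Insurance: 1.33% × R$36,857.00 = R$490.20
Total: R$6,424.71 + R$0.00 + R$490.20 = R$6,914.91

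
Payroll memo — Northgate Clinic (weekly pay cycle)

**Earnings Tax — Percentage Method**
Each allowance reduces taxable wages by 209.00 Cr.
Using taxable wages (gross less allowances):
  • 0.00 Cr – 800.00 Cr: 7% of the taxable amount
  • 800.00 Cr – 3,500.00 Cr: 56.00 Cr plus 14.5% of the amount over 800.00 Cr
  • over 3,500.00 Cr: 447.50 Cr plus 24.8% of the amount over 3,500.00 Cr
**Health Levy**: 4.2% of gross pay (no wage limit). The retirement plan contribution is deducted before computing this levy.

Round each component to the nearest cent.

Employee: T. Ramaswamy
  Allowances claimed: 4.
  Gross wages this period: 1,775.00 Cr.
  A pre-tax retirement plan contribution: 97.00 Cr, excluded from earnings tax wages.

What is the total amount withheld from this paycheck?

132.57 Cr

Earnings Tax: taxable = 1,775.00 Cr − 97.00 Cr − 4×209.00 Cr = 842.00 Cr
  56.00 Cr + 14.5% × (842.00 Cr − 800.00 Cr) = 56.00 Cr + 14.5% × 42.00 Cr = 62.09 Cr
Health Levy: 4.2% × 1,678.00 Cr = 70.48 Cr
Total: 62.09 Cr + 70.48 Cr = 132.57 Cr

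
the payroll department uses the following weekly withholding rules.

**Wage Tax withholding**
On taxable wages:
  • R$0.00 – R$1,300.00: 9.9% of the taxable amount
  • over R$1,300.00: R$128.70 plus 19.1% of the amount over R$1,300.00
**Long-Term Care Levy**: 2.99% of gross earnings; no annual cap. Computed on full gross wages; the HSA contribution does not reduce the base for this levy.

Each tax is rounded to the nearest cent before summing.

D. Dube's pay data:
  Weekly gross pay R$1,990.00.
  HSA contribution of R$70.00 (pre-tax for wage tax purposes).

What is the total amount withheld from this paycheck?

Wage Tax: taxable = R$1,990.00 − R$70.00 = R$1,920.00
  R$128.70 + 19.1% × (R$1,920.00 − R$1,300.00) = R$128.70 + 19.1% × R$620.00 = R$247.12
Long-Term Care Levy: 2.99% × R$1,990.00 = R$59.50
Total: R$247.12 + R$59.50 = R$306.62

R$306.62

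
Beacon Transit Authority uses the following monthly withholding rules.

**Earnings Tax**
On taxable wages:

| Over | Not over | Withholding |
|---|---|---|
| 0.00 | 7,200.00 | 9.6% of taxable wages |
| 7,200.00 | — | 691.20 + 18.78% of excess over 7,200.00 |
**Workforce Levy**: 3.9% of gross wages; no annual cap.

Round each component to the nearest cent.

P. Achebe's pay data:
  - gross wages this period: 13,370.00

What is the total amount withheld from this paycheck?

2,371.36

Earnings Tax: taxable = 13,370.00
  691.20 + 18.78% × (13,370.00 − 7,200.00) = 691.20 + 18.78% × 6,170.00 = 1,849.93
Workforce Levy: 3.9% × 13,370.00 = 521.43
Total: 1,849.93 + 521.43 = 2,371.36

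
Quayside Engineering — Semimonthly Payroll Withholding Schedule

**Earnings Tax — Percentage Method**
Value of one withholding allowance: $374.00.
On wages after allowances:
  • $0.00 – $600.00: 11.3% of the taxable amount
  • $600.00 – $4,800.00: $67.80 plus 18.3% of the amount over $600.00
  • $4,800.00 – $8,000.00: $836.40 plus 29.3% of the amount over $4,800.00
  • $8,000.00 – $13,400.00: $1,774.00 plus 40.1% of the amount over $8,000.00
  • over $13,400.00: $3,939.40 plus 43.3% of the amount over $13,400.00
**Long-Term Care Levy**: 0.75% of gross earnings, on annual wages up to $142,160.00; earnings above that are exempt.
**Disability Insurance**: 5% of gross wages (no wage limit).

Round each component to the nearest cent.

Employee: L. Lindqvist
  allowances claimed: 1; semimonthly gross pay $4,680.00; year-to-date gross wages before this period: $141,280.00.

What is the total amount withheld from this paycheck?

Earnings Tax: taxable = $4,680.00 − 1×$374.00 = $4,306.00
  $67.80 + 18.3% × ($4,306.00 − $600.00) = $67.80 + 18.3% × $3,706.00 = $746.00
Long-Term Care Levy: cap $142,160.00 − YTD $141,280.00 = $880.00 subject; 0.75% × $880.00 = $6.60
Disability Insurance: 5% × $4,680.00 = $234.00
Total: $746.00 + $6.60 + $234.00 = $986.60

$986.60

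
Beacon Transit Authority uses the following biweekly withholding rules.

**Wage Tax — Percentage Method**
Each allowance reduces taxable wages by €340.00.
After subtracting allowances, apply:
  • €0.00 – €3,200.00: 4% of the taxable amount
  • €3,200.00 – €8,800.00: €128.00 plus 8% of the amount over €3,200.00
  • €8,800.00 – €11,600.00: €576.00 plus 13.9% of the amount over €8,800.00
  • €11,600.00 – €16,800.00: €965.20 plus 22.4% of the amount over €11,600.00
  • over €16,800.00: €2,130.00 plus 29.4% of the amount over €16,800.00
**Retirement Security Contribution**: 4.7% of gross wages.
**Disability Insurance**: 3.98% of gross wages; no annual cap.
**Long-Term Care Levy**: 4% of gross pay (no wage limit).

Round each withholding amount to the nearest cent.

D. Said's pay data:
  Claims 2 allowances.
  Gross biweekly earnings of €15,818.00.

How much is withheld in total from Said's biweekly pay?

€3,763.44

Wage Tax: taxable = €15,818.00 − 2×€340.00 = €15,138.00
  €965.20 + 22.4% × (€15,138.00 − €11,600.00) = €965.20 + 22.4% × €3,538.00 = €1,757.71
Retirement Security Contribution: 4.7% × €15,818.00 = €743.45
Disability Insurance: 3.98% × €15,818.00 = €629.56
Long-Term Care Levy: 4% × €15,818.00 = €632.72
Total: €1,757.71 + €743.45 + €629.56 + €632.72 = €3,763.44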